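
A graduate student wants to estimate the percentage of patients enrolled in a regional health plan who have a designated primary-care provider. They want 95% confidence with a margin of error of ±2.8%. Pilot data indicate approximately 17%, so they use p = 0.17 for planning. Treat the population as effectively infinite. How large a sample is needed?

For 95% confidence, z = 1.96.
With p = 0.17, p(1−p) = 0.1411.
n = z²·p(1−p)/E² = 1.96² × 0.1411 / 0.028² = 3.8416 × 0.1411 / 0.000784 ≈ 691.39.
Rounding up gives n = 692.

692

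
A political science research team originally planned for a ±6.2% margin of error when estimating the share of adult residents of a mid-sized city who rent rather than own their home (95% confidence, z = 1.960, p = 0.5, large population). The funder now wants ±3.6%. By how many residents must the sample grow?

At ±6.2%: n = 1.960² × 0.2500 / 0.062² ≈ 249.84 → 250.
At ±3.6%: n = 1.960² × 0.2500 / 0.036² ≈ 741.05 → 742.
Additional respondents: 742 − 250 = 492.

492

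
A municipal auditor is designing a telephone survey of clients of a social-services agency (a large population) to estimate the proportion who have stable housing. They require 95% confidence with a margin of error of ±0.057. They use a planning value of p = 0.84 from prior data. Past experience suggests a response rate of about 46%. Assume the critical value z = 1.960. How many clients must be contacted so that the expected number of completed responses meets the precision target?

346

Completed interviews needed: n₀ = 1.960² × 0.1344 / 0.057² ≈ 158.91 → 159.
At a 46% response rate, contacts needed = 159 / 0.46 ≈ 345.65 → 346.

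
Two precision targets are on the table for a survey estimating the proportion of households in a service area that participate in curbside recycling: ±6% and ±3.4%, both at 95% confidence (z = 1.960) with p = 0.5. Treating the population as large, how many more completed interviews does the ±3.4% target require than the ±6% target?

564

At ±6%: n = 1.960² × 0.2500 / 0.060² ≈ 266.78 → 267.
At ±3.4%: n = 1.960² × 0.2500 / 0.034² ≈ 830.80 → 831.
Additional respondents: 831 − 267 = 564.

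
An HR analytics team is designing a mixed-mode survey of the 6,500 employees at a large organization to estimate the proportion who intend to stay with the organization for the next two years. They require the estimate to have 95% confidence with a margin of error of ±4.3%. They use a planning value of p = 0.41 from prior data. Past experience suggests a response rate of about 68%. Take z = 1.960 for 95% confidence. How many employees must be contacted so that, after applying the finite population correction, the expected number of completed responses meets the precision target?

687

Completed interviews needed (unadjusted): n₀ = 1.960² × 0.2419 / 0.043² ≈ 502.59 → 503.
FPC for N = 6,500: n = 503 / (1 + 502/6500) = 503 / 1.0772 ≈ 466.94 → 467.
At a 68% response rate, contacts needed = 467 / 0.68 ≈ 686.76 → 687.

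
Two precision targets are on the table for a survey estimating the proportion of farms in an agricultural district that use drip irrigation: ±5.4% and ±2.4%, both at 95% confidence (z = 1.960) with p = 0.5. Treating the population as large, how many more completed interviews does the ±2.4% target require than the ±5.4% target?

At ±5.4%: n = 1.960² × 0.2500 / 0.054² ≈ 329.36 → 330.
At ±2.4%: n = 1.960² × 0.2500 / 0.024² ≈ 1667.36 → 1668.
Additional respondents: 1668 − 330 = 1338.

1338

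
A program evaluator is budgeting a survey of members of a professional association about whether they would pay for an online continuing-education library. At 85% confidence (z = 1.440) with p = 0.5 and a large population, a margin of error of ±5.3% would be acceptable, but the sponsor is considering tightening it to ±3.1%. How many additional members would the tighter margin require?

355

At ±5.3%: n = 1.440² × 0.2500 / 0.053² ≈ 184.55 → 185.
At ±3.1%: n = 1.440² × 0.2500 / 0.031² ≈ 539.44 → 540.
Additional respondents: 540 − 185 = 355.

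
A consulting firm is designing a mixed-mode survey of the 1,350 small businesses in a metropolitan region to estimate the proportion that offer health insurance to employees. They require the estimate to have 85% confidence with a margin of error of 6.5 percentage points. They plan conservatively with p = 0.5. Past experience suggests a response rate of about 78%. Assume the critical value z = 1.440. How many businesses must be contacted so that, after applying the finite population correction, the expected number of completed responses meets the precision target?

Completed interviews needed (unadjusted): n₀ = 1.440² × 0.2500 / 0.065² ≈ 122.70 → 123.
FPC for N = 1,350: n = 123 / (1 + 122/1350) = 123 / 1.0904 ≈ 112.81 → 113.
At a 78% response rate, contacts needed = 113 / 0.78 ≈ 144.87 → 145.

145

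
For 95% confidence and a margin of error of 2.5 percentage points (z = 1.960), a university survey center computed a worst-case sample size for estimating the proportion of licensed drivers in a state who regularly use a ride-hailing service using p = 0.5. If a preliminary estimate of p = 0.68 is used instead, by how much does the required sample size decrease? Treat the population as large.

199

Conservative (p = 0.5): n = 1.960² × 0.25 / 0.025² ≈ 1536.64 → 1537.
Using p = 0.68: p(1−p) = 0.2176, so n = 1.960² × 0.2176 / 0.025² ≈ 1337.49 → 1338.
Reduction: 1537 − 1338 = 199.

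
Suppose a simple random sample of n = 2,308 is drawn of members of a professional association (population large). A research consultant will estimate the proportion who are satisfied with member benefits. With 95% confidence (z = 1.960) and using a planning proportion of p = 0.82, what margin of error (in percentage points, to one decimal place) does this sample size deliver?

1.6

SE(p̂) = √[p(1−p)/n] = √[0.1476/2308] = 0.00800.
E = z × SE = 1.960 × 0.00800 = 0.01567, or 1.6 percentage points.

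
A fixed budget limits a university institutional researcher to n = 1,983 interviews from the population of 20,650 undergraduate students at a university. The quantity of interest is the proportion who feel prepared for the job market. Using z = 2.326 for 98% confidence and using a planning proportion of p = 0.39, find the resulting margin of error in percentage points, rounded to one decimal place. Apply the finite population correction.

2.4

Finite-population factor: (N−n)/(N−1) = (20650−1983)/(20650−1) = 0.9040.
SE(p̂) = √[p(1−p)/n · (N−n)/(N−1)] = √[0.2379/1983 × 0.9040] = 0.01041.
E = z × SE = 2.326 × 0.01041 = 0.02422 ≈ 2.4 percentage points.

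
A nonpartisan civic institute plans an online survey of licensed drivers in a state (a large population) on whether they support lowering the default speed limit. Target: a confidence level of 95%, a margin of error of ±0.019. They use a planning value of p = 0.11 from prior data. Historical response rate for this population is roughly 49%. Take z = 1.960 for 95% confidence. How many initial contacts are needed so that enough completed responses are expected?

2127

Completed interviews needed: n₀ = 1.960² × 0.0979 / 0.019² ≈ 1041.81 → 1042.
At a 49% response rate, contacts needed = 1042 / 0.49 ≈ 2126.53 → 2127.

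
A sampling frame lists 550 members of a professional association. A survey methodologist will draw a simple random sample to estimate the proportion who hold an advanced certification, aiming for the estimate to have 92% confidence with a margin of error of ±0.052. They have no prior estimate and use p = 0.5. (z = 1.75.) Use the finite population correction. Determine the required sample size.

Unadjusted: n₀ = 1.75² × 0.50 × 0.50 / 0.052² ≈ 283.15, so n₀ = 284.
Finite population correction with N = 550: n = n₀ / (1 + (n₀−1)/N) = 284 / (1 + 283/550) = 284 / 1.5145 ≈ 187.52.
Rounding up, n = 188.

188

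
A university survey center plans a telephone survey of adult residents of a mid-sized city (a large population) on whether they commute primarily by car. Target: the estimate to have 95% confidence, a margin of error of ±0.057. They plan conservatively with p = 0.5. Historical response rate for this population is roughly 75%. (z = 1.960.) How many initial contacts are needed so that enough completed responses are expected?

Completed interviews needed: n₀ = 1.960² × 0.2500 / 0.057² ≈ 295.60 → 296.
At a 75% response rate, contacts needed = 296 / 0.75 ≈ 394.67 → 395.

395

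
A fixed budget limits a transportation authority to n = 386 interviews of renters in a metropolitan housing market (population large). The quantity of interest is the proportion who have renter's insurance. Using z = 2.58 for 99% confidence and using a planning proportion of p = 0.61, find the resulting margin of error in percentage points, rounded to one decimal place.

6.4

SE(p̂) = √[p(1−p)/n] = √[0.2379/386] = 0.02483.
E = z × SE = 2.58 × 0.02483 = 0.06405, or 6.4 percentage points.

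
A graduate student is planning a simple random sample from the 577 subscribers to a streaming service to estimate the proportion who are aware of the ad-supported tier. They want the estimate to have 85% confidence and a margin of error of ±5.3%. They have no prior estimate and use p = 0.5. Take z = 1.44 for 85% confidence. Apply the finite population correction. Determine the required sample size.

141

Unadjusted: n₀ = 1.44² × 0.50 × 0.50 / 0.053² ≈ 184.55, so n₀ = 185.
Finite population correction with N = 577: n = n₀ / (1 + (n₀−1)/N) = 185 / (1 + 184/577) = 185 / 1.3189 ≈ 140.27.
Rounding up, n = 141.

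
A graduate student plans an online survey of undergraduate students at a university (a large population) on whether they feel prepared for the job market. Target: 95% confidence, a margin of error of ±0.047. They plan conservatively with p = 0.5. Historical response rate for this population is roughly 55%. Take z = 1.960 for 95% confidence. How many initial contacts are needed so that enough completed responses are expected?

Completed interviews needed: n₀ = 1.960² × 0.2500 / 0.047² ≈ 434.77 → 435.
At a 55% response rate, contacts needed = 435 / 0.55 ≈ 790.91 → 791.

791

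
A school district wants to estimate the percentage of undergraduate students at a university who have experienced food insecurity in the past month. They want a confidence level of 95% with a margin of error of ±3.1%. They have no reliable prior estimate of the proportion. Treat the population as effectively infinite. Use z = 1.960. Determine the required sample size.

1000

With no prior estimate, use p = 0.5, giving p(1−p) = 0.25.
n = z²·p(1−p)/E² = 1.960² × 0.2500 / 0.031² = 3.8416 × 0.2500 / 0.000961 ≈ 999.38.
Rounding up gives n = 1000.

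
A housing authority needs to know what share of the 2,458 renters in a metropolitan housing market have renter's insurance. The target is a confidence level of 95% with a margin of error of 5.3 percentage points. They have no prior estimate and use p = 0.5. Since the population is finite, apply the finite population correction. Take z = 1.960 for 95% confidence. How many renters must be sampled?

Unadjusted: n₀ = 1.960² × 0.50 × 0.50 / 0.053² ≈ 341.90, so n₀ = 342.
Finite population correction with N = 2,458: n = n₀ / (1 + (n₀−1)/N) = 342 / (1 + 341/2458) = 342 / 1.1387 ≈ 300.33.
Rounding up, n = 301.

301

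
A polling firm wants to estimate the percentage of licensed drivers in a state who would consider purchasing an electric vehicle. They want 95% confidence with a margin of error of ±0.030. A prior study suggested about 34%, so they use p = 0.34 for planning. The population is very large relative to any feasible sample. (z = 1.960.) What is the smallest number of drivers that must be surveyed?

With p = 0.34, p(1−p) = 0.2244.
n = z²·p(1−p)/E² = 1.960² × 0.2244 / 0.030² = 3.8416 × 0.2244 / 0.000900 ≈ 957.84.
Rounding up gives n = 958.

958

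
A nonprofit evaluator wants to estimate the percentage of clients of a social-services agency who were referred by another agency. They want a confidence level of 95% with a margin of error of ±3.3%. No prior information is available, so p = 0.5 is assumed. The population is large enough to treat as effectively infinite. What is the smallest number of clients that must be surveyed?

882

For 95% confidence, z = 1.96.
With p = 0.5, p(1−p) = 0.25.
n = z²·p(1−p)/E² = 1.96² × 0.2500 / 0.033² = 3.8416 × 0.2500 / 0.001089 ≈ 881.91.
Rounding up gives n = 882.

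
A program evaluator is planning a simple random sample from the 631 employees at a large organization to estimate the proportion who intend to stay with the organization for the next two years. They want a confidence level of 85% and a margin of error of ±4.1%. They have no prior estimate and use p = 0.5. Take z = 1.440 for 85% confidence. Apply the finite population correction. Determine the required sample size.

Unadjusted: n₀ = 1.440² × 0.50 × 0.50 / 0.041² ≈ 308.39, so n₀ = 309.
Finite population correction with N = 631: n = n₀ / (1 + (n₀−1)/N) = 309 / (1 + 308/631) = 309 / 1.4881 ≈ 207.65.
Rounding up, n = 208.

208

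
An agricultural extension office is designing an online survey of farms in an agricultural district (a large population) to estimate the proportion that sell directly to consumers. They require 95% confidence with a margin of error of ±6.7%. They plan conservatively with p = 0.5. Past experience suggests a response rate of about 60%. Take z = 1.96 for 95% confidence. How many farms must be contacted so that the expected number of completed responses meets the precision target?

Completed interviews needed: n₀ = 1.96² × 0.2500 / 0.067² ≈ 213.95 → 214.
At a 60% response rate, contacts needed = 214 / 0.60 ≈ 356.67 → 357.

357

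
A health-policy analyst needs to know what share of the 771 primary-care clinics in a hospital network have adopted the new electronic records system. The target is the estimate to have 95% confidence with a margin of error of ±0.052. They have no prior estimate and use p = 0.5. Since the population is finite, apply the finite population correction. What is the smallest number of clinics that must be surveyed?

244

For 95% confidence, z = 1.960.
Unadjusted: n₀ = 1.960² × 0.50 × 0.50 / 0.052² ≈ 355.18, so n₀ = 356.
Finite population correction with N = 771: n = n₀ / (1 + (n₀−1)/N) = 356 / (1 + 355/771) = 356 / 1.4604 ≈ 243.76.
Rounding up, n = 244.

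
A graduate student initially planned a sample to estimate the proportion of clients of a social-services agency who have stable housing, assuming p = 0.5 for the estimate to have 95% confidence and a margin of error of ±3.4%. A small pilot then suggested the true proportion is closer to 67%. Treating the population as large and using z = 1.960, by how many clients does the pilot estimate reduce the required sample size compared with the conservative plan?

Conservative (p = 0.5): n = 1.960² × 0.25 / 0.034² ≈ 830.80 → 831.
Using p = 0.67: p(1−p) = 0.2211, so n = 1.960² × 0.2211 / 0.034² ≈ 734.76 → 735.
Reduction: 831 − 735 = 96.

96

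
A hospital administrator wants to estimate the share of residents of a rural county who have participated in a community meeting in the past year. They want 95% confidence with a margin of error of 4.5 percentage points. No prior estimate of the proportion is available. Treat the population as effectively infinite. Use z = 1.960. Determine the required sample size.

475

With no prior estimate, use p = 0.5, giving p(1−p) = 0.25.
n = z²·p(1−p)/E² = 1.960² × 0.2500 / 0.045² = 3.8416 × 0.2500 / 0.002025 ≈ 474.27.
Rounding up gives n = 475.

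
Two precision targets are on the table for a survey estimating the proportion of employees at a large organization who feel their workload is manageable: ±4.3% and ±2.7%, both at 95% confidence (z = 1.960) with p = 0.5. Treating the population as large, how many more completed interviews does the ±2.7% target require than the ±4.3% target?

At ±4.3%: n = 1.960² × 0.2500 / 0.043² ≈ 519.42 → 520.
At ±2.7%: n = 1.960² × 0.2500 / 0.027² ≈ 1317.42 → 1318.
Additional respondents: 1318 − 520 = 798.

798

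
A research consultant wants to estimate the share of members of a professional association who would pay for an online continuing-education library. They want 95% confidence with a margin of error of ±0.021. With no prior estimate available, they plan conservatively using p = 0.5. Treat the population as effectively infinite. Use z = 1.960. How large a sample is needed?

2178

With p = 0.5, p(1−p) = 0.25.
n = z²·p(1−p)/E² = 1.960² × 0.2500 / 0.021² = 3.8416 × 0.2500 / 0.000441 ≈ 2177.78.
Rounding up gives n = 2178.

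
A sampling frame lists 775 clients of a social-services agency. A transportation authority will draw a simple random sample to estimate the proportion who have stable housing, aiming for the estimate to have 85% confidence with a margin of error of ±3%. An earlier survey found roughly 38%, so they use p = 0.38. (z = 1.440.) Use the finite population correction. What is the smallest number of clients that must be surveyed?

320

Unadjusted: n₀ = 1.440² × 0.38 × 0.62 / 0.030² ≈ 542.82, so n₀ = 543.
Finite population correction with N = 775: n = n₀ / (1 + (n₀−1)/N) = 543 / (1 + 542/775) = 543 / 1.6994 ≈ 319.53.
Rounding up, n = 320.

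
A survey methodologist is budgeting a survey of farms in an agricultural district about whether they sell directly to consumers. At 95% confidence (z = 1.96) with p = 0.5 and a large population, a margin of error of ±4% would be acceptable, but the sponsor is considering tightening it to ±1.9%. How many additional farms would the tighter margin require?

2060

At ±4%: n = 1.96² × 0.2500 / 0.040² ≈ 600.25 → 601.
At ±1.9%: n = 1.96² × 0.2500 / 0.019² ≈ 2660.39 → 2661.
Additional respondents: 2661 − 601 = 2060.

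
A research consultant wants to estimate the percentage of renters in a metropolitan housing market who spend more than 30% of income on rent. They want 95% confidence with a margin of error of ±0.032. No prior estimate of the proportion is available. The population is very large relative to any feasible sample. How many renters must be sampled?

938

For 95% confidence, z = 1.960.
With no prior estimate, use p = 0.5, giving p(1−p) = 0.25.
n = z²·p(1−p)/E² = 1.960² × 0.2500 / 0.032² = 3.8416 × 0.2500 / 0.001024 ≈ 937.89.
Rounding up gives n = 938.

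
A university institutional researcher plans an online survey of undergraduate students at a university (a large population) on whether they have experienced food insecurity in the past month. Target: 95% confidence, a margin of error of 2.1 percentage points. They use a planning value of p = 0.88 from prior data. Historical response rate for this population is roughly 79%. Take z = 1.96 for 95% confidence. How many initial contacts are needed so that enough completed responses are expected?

Completed interviews needed: n₀ = 1.96² × 0.1056 / 0.021² ≈ 919.89 → 920.
At a 79% response rate, contacts needed = 920 / 0.79 ≈ 1164.56 → 1165.

1165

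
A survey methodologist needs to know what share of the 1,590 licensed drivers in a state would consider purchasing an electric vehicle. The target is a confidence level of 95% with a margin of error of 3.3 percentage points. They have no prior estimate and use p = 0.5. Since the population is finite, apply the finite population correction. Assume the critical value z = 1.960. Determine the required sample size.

568

Unadjusted: n₀ = 1.960² × 0.50 × 0.50 / 0.033² ≈ 881.91, so n₀ = 882.
Finite population correction with N = 1,590: n = n₀ / (1 + (n₀−1)/N) = 882 / (1 + 881/1590) = 882 / 1.5541 ≈ 567.54.
Rounding up, n = 568.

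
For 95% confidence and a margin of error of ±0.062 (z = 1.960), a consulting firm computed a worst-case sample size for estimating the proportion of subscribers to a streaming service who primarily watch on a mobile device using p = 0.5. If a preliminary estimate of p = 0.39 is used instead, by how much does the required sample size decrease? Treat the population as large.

12

Conservative (p = 0.5): n = 1.960² × 0.25 / 0.062² ≈ 249.84 → 250.
Using p = 0.39: p(1−p) = 0.2379, so n = 1.960² × 0.2379 / 0.062² ≈ 237.75 → 238.
Reduction: 250 − 238 = 12.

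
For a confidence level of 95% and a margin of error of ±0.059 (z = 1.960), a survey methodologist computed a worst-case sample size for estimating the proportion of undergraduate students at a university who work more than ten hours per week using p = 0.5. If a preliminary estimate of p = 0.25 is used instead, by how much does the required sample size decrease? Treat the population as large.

Conservative (p = 0.5): n = 1.960² × 0.25 / 0.059² ≈ 275.90 → 276.
Using p = 0.25: p(1−p) = 0.1875, so n = 1.960² × 0.1875 / 0.059² ≈ 206.92 → 207.
Reduction: 276 − 207 = 69.

69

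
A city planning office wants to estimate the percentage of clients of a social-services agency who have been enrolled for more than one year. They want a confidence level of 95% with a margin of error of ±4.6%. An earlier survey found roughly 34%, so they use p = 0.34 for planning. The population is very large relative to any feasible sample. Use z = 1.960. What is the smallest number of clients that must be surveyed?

With p = 0.34, p(1−p) = 0.2244.
n = z²·p(1−p)/E² = 1.960² × 0.2244 / 0.046² = 3.8416 × 0.2244 / 0.002116 ≈ 407.40.
Rounding up gives n = 408.

408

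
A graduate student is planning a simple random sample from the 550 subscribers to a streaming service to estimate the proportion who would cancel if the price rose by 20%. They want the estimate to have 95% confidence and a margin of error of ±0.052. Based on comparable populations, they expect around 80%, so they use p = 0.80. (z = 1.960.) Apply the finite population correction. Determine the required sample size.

Unadjusted: n₀ = 1.960² × 0.80 × 0.20 / 0.052² ≈ 227.31, so n₀ = 228.
Finite population correction with N = 550: n = n₀ / (1 + (n₀−1)/N) = 228 / (1 + 227/550) = 228 / 1.4127 ≈ 161.39.
Rounding up, n = 162.

162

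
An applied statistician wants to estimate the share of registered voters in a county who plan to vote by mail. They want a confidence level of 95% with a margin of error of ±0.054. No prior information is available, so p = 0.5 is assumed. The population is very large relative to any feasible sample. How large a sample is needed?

For 95% confidence, z = 1.96.
With p = 0.5, p(1−p) = 0.25.
n = z²·p(1−p)/E² = 1.96² × 0.2500 / 0.054² = 3.8416 × 0.2500 / 0.002916 ≈ 329.36.
Rounding up gives n = 330.

330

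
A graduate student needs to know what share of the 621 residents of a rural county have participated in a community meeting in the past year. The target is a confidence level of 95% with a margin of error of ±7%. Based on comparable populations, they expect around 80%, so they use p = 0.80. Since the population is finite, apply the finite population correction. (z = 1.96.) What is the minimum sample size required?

105

Unadjusted: n₀ = 1.96² × 0.80 × 0.20 / 0.070² ≈ 125.44, so n₀ = 126.
Finite population correction with N = 621: n = n₀ / (1 + (n₀−1)/N) = 126 / (1 + 125/621) = 126 / 1.2013 ≈ 104.89.
Rounding up, n = 105.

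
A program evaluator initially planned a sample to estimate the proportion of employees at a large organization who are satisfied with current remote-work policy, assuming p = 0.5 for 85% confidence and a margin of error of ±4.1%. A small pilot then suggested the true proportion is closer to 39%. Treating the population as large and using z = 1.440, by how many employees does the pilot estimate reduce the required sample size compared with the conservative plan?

15

Conservative (p = 0.5): n = 1.440² × 0.25 / 0.041² ≈ 308.39 → 309.
Using p = 0.39: p(1−p) = 0.2379, so n = 1.440² × 0.2379 / 0.041² ≈ 293.46 → 294.
Reduction: 309 − 294 = 15.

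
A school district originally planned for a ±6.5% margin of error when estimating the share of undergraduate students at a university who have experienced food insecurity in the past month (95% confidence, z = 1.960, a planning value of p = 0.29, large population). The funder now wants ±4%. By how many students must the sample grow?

307

At ±6.5%: n = 1.960² × 0.2059 / 0.065² ≈ 187.22 → 188.
At ±4%: n = 1.960² × 0.2059 / 0.040² ≈ 494.37 → 495.
Additional respondents: 495 − 188 = 307.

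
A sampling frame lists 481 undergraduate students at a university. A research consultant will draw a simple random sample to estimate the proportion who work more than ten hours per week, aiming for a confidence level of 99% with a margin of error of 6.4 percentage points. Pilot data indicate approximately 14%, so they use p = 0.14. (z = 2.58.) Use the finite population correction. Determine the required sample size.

140

Unadjusted: n₀ = 2.58² × 0.14 × 0.86 / 0.064² ≈ 195.66, so n₀ = 196.
Finite population correction with N = 481: n = n₀ / (1 + (n₀−1)/N) = 196 / (1 + 195/481) = 196 / 1.4054 ≈ 139.46.
Rounding up, n = 140.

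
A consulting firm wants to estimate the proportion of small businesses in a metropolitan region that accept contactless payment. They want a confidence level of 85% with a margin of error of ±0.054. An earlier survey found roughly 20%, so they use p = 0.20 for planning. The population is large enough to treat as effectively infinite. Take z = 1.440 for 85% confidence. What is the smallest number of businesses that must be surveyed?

With p = 0.20, p(1−p) = 0.1600.
n = z²·p(1−p)/E² = 1.440² × 0.1600 / 0.054² = 2.0736 × 0.1600 / 0.002916 ≈ 113.78.
Rounding up gives n = 114.

114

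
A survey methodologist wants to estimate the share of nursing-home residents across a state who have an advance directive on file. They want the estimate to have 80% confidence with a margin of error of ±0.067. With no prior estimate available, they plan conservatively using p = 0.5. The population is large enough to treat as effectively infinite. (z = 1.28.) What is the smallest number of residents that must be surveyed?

With p = 0.5, p(1−p) = 0.25.
n = z²·p(1−p)/E² = 1.28² × 0.2500 / 0.067² = 1.6384 × 0.2500 / 0.004489 ≈ 91.25.
Rounding up gives n = 92.

92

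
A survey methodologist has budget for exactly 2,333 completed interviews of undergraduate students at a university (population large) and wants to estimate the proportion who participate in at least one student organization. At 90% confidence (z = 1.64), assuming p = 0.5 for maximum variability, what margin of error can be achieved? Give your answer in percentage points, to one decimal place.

1.7

SE(p̂) = √[p(1−p)/n] = √[0.2500/2333] = 0.01035.
E = z × SE = 1.64 × 0.01035 = 0.01698, or 1.7 percentage points.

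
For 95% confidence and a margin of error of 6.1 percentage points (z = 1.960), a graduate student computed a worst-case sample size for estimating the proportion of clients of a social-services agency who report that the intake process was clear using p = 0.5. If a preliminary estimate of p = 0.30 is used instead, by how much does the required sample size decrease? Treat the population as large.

42

Conservative (p = 0.5): n = 1.960² × 0.25 / 0.061² ≈ 258.10 → 259.
Using p = 0.30: p(1−p) = 0.2100, so n = 1.960² × 0.2100 / 0.061² ≈ 216.81 → 217.
Reduction: 259 − 217 = 42.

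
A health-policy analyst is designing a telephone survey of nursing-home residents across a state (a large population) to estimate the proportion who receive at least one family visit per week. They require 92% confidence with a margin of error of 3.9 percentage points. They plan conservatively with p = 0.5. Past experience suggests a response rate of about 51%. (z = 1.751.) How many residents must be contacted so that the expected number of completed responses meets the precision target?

Completed interviews needed: n₀ = 1.751² × 0.2500 / 0.039² ≈ 503.94 → 504.
At a 51% response rate, contacts needed = 504 / 0.51 ≈ 988.24 → 989.

989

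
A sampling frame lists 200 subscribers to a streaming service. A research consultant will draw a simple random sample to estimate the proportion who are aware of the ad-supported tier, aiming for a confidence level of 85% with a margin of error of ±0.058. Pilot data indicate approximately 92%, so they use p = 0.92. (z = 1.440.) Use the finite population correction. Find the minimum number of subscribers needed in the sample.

38

Unadjusted: n₀ = 1.440² × 0.92 × 0.08 / 0.058² ≈ 45.37, so n₀ = 46.
Finite population correction with N = 200: n = n₀ / (1 + (n₀−1)/N) = 46 / (1 + 45/200) = 46 / 1.2250 ≈ 37.55.
Rounding up, n = 38.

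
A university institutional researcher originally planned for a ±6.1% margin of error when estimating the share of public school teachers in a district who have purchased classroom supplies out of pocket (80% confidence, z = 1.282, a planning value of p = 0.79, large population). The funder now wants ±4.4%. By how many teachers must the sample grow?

67

At ±6.1%: n = 1.282² × 0.1659 / 0.061² ≈ 73.28 → 74.
At ±4.4%: n = 1.282² × 0.1659 / 0.044² ≈ 140.84 → 141.
Additional respondents: 141 − 74 = 67.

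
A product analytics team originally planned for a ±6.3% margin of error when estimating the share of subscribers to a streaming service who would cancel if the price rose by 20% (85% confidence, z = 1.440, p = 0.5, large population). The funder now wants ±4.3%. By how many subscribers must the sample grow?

150

At ±6.3%: n = 1.440² × 0.2500 / 0.063² ≈ 130.61 → 131.
At ±4.3%: n = 1.440² × 0.2500 / 0.043² ≈ 280.37 → 281.
Additional respondents: 281 − 131 = 150.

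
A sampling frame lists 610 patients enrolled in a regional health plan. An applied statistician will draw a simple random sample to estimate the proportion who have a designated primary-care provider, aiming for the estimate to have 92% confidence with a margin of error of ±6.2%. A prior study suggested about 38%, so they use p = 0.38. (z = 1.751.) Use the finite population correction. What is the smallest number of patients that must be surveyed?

Unadjusted: n₀ = 1.751² × 0.38 × 0.62 / 0.062² ≈ 187.92, so n₀ = 188.
Finite population correction with N = 610: n = n₀ / (1 + (n₀−1)/N) = 188 / (1 + 187/610) = 188 / 1.3066 ≈ 143.89.
Rounding up, n = 144.

144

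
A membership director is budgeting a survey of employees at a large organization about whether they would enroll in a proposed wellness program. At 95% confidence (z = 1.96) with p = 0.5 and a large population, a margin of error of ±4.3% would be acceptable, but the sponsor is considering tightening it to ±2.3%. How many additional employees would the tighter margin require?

1296

At ±4.3%: n = 1.96² × 0.2500 / 0.043² ≈ 519.42 → 520.
At ±2.3%: n = 1.96² × 0.2500 / 0.023² ≈ 1815.50 → 1816.
Additional respondents: 1816 − 520 = 1296.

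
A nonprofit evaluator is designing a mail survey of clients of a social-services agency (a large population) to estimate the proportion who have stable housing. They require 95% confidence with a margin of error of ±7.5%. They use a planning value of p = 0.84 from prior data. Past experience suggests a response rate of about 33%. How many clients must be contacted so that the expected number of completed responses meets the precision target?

279

For 95% confidence, z = 1.960.
Completed interviews needed: n₀ = 1.960² × 0.1344 / 0.075² ≈ 91.79 → 92.
At a 33% response rate, contacts needed = 92 / 0.33 ≈ 278.79 → 279.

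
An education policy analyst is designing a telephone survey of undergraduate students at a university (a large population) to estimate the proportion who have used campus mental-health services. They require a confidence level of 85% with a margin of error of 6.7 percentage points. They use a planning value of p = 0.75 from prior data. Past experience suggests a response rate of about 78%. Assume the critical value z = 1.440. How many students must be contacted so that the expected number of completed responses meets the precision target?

112

Completed interviews needed: n₀ = 1.440² × 0.1875 / 0.067² ≈ 86.61 → 87.
At a 78% response rate, contacts needed = 87 / 0.78 ≈ 111.54 → 112.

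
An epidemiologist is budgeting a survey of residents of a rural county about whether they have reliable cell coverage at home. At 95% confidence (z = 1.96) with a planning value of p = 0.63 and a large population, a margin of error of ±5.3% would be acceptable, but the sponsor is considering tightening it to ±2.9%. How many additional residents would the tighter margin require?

At ±5.3%: n = 1.96² × 0.2331 / 0.053² ≈ 318.79 → 319.
At ±2.9%: n = 1.96² × 0.2331 / 0.029² ≈ 1064.78 → 1065.
Additional respondents: 1065 − 319 = 746.

746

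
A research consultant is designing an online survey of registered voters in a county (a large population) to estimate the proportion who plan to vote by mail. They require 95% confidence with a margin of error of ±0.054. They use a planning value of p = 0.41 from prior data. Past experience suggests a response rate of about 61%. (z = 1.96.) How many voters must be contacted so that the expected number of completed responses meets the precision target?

Completed interviews needed: n₀ = 1.96² × 0.2419 / 0.054² ≈ 318.68 → 319.
At a 61% response rate, contacts needed = 319 / 0.61 ≈ 522.95 → 523.

523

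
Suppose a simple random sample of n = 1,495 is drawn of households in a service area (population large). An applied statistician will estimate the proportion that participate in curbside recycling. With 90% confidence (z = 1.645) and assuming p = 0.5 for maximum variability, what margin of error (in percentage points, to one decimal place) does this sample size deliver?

SE(p̂) = √[p(1−p)/n] = √[0.2500/1495] = 0.01293.
E = z × SE = 1.645 × 0.01293 = 0.02127, or 2.1 percentage points.

2.1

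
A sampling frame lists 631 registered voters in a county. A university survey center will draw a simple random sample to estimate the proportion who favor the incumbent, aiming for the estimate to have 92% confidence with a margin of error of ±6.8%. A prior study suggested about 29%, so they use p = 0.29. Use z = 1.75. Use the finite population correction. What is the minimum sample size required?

Unadjusted: n₀ = 1.75² × 0.29 × 0.71 / 0.068² ≈ 136.37, so n₀ = 137.
Finite population correction with N = 631: n = n₀ / (1 + (n₀−1)/N) = 137 / (1 + 136/631) = 137 / 1.2155 ≈ 112.71.
Rounding up, n = 113.

113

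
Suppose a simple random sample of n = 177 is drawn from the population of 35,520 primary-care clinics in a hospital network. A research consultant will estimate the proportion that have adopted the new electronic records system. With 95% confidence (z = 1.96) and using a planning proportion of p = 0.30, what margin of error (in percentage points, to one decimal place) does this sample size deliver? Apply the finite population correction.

6.7

Finite-population factor: (N−n)/(N−1) = (35520−177)/(35520−1) = 0.9950.
SE(p̂) = √[p(1−p)/n · (N−n)/(N−1)] = √[0.2100/177 × 0.9950] = 0.03436.
E = z × SE = 1.96 × 0.03436 = 0.06734 ≈ 6.7 percentage points.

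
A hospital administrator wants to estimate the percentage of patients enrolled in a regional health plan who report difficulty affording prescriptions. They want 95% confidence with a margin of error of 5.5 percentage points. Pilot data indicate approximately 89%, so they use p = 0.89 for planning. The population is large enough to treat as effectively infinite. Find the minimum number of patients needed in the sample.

125

For 95% confidence, z = 1.96.
With p = 0.89, p(1−p) = 0.0979.
n = z²·p(1−p)/E² = 1.96² × 0.0979 / 0.055² = 3.8416 × 0.0979 / 0.003025 ≈ 124.33.
Rounding up gives n = 125.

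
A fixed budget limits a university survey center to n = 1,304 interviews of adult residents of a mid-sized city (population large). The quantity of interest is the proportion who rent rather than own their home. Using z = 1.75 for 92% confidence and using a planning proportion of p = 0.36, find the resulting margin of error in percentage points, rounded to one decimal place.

2.3

SE(p̂) = √[p(1−p)/n] = √[0.2304/1304] = 0.01329.
E = z × SE = 1.75 × 0.01329 = 0.02326, or 2.3 percentage points.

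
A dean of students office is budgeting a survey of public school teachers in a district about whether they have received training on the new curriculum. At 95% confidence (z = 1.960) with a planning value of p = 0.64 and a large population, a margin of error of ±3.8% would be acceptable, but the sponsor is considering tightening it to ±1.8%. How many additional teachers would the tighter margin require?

2119

At ±3.8%: n = 1.960² × 0.2304 / 0.038² ≈ 612.95 → 613.
At ±1.8%: n = 1.960² × 0.2304 / 0.018² ≈ 2731.80 → 2732.
Additional respondents: 2732 − 613 = 2119.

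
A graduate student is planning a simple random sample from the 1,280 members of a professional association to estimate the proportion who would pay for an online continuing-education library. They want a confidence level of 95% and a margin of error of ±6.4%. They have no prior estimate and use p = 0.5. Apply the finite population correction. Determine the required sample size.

For 95% confidence, z = 1.960.
Unadjusted: n₀ = 1.960² × 0.50 × 0.50 / 0.064² ≈ 234.47, so n₀ = 235.
Finite population correction with N = 1,280: n = n₀ / (1 + (n₀−1)/N) = 235 / (1 + 234/1280) = 235 / 1.1828 ≈ 198.68.
Rounding up, n = 199.

199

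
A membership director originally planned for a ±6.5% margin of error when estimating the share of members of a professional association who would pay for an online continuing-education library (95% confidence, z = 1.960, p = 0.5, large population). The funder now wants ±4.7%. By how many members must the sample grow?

At ±6.5%: n = 1.960² × 0.2500 / 0.065² ≈ 227.31 → 228.
At ±4.7%: n = 1.960² × 0.2500 / 0.047² ≈ 434.77 → 435.
Additional respondents: 435 − 228 = 207.

207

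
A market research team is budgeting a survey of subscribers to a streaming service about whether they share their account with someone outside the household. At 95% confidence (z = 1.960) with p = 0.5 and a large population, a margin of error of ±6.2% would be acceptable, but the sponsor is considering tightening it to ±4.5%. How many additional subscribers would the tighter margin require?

225

At ±6.2%: n = 1.960² × 0.2500 / 0.062² ≈ 249.84 → 250.
At ±4.5%: n = 1.960² × 0.2500 / 0.045² ≈ 474.27 → 475.
Additional respondents: 475 − 250 = 225.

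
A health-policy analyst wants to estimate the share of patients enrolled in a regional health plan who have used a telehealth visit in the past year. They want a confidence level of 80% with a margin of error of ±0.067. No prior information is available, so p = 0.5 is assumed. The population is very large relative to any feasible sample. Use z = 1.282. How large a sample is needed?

With p = 0.5, p(1−p) = 0.25.
n = z²·p(1−p)/E² = 1.282² × 0.2500 / 0.067² = 1.6435 × 0.2500 / 0.004489 ≈ 91.53.
Rounding up gives n = 92.

92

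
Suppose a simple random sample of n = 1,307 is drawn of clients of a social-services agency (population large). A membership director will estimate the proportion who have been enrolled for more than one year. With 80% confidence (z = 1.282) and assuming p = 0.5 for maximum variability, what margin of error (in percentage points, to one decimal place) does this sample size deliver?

1.8

SE(p̂) = √[p(1−p)/n] = √[0.2500/1307] = 0.01383.
E = z × SE = 1.282 × 0.01383 = 0.01773, or 1.8 percentage points.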